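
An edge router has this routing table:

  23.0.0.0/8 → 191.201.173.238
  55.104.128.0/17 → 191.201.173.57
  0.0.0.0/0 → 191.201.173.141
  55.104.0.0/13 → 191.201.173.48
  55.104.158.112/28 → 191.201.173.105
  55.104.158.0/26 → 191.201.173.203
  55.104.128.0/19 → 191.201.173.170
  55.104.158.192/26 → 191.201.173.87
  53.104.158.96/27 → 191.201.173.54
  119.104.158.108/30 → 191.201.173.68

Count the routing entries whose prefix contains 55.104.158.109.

4

Prefixes containing 55.104.158.109:
  0.0.0.0/0 (default, matches everything)
  55.104.0.0/13 (55.104.0.0 - 55.111.255.255)
  55.104.128.0/17 (55.104.128.0 - 55.104.255.255)
  55.104.128.0/19 (55.104.128.0 - 55.104.159.255)
Total matching entries: 4.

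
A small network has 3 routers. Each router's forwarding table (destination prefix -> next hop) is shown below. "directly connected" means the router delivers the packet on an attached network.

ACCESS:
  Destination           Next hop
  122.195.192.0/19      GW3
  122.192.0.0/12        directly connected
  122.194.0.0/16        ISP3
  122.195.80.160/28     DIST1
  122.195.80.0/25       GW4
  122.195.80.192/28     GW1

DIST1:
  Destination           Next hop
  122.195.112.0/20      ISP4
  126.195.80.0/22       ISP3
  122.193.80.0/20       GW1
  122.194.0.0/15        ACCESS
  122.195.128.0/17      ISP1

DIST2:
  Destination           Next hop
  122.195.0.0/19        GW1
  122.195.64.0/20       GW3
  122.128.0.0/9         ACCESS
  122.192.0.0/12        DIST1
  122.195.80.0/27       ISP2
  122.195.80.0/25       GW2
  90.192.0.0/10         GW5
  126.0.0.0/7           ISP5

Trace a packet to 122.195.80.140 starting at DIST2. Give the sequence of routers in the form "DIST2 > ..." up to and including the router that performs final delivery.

DIST2 > DIST1 > ACCESS

At DIST2: longest match for 122.195.80.140 is 122.192.0.0/12 -> DIST1
At DIST1: longest match for 122.195.80.140 is 122.194.0.0/15 -> ACCESS
At ACCESS: longest match for 122.195.80.140 is 122.192.0.0/12 -> directly connected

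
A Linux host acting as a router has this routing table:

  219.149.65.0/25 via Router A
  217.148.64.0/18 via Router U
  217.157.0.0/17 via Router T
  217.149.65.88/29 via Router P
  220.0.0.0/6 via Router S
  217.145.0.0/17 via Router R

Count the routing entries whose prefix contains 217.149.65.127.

0

No listed prefix contains 217.149.65.127.
Total matching entries: 0.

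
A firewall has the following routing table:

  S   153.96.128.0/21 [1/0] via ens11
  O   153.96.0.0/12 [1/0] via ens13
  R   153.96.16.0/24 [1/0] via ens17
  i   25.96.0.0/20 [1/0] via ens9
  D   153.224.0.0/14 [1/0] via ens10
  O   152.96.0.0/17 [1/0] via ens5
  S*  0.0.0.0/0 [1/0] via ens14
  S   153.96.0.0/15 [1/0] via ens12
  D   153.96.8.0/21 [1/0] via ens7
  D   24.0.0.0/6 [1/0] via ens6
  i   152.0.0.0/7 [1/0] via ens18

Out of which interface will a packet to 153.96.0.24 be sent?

ens12

Routes whose prefix contains 153.96.0.24:
  0.0.0.0/0 (default, matches everything) -> ens14
  152.0.0.0/7 (152.0.0.0 - 153.255.255.255) -> ens18
  153.96.0.0/12 (153.96.0.0 - 153.111.255.255) -> ens13
  153.96.0.0/15 (153.96.0.0 - 153.97.255.255) -> ens12
More-specific entries that do NOT match:
  153.96.16.0/24 (153.96.16.0 - 153.96.16.255) does not contain 153.96.0.24
  153.96.128.0/21 (153.96.128.0 - 153.96.135.255) does not contain 153.96.0.24
  153.96.8.0/21 (153.96.8.0 - 153.96.15.255) does not contain 153.96.0.24
  25.96.0.0/20 (25.96.0.0 - 25.96.15.255) does not contain 153.96.0.24
  152.96.0.0/17 (152.96.0.0 - 152.96.127.255) does not contain 153.96.0.24
Longest matching prefix is /15 -> interface ens12.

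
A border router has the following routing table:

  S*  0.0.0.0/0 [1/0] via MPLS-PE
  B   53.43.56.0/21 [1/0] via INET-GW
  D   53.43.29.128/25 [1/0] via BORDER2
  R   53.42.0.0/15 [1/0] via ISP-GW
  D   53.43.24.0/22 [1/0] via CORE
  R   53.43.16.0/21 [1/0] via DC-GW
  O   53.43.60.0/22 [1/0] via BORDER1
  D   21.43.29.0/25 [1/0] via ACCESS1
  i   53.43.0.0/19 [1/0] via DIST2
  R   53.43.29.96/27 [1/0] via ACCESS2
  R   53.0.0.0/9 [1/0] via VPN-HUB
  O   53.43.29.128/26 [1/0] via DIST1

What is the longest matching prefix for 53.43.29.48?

Entries matching 53.43.29.48:
  0.0.0.0/0 (default, matches everything)
  53.0.0.0/9 (53.0.0.0 - 53.127.255.255)
  53.42.0.0/15 (53.42.0.0 - 53.43.255.255)
  53.43.0.0/19 (53.43.0.0 - 53.43.31.255)
Most specific is 53.43.0.0/19.

53.43.0.0/19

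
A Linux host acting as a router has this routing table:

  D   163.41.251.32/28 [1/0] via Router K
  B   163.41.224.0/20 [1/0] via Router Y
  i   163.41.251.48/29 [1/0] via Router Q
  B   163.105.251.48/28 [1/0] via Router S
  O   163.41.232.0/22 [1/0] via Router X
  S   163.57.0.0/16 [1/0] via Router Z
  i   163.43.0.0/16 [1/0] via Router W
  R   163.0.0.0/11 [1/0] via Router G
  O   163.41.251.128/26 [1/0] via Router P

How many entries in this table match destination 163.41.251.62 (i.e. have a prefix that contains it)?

No listed prefix contains 163.41.251.62.
Total matching entries: 0.

0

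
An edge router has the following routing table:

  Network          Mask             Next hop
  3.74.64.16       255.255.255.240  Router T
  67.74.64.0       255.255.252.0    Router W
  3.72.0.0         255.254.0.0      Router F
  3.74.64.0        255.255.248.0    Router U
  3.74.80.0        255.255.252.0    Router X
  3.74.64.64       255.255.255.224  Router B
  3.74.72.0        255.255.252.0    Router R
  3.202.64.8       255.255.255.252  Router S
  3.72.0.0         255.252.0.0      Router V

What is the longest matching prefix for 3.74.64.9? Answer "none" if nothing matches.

3.74.64.0/21

Entries matching 3.74.64.9:
  3.72.0.0/14 (3.72.0.0 - 3.75.255.255)
  3.74.64.0/21 (3.74.64.0 - 3.74.71.255)
Most specific is 3.74.64.0/21.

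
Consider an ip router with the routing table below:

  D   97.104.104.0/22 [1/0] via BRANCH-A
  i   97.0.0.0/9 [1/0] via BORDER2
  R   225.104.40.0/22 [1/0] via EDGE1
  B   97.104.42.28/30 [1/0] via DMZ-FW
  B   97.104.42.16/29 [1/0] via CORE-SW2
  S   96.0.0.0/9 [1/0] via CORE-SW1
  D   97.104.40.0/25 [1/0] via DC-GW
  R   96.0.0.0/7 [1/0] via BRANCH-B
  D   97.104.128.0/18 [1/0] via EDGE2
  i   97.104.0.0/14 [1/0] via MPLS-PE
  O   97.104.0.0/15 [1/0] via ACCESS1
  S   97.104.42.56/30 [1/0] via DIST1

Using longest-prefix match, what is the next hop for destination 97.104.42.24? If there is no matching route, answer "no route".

Routes whose prefix contains 97.104.42.24:
  96.0.0.0/7 (96.0.0.0 - 97.255.255.255) -> BRANCH-B
  97.0.0.0/9 (97.0.0.0 - 97.127.255.255) -> BORDER2
  97.104.0.0/14 (97.104.0.0 - 97.107.255.255) -> MPLS-PE
  97.104.0.0/15 (97.104.0.0 - 97.105.255.255) -> ACCESS1
More-specific entries that do NOT match:
  97.104.42.28/30 (97.104.42.28 - 97.104.42.31) does not contain 97.104.42.24
  97.104.42.56/30 (97.104.42.56 - 97.104.42.59) does not contain 97.104.42.24
  97.104.42.16/29 (97.104.42.16 - 97.104.42.23) does not contain 97.104.42.24
  97.104.40.0/25 (97.104.40.0 - 97.104.40.127) does not contain 97.104.42.24
  97.104.104.0/22 (97.104.104.0 - 97.104.107.255) does not contain 97.104.42.24
  225.104.40.0/22 (225.104.40.0 - 225.104.43.255) does not contain 97.104.42.24
  97.104.128.0/18 (97.104.128.0 - 97.104.191.255) does not contain 97.104.42.24
Longest matching prefix is /15 -> next hop ACCESS1.

ACCESS1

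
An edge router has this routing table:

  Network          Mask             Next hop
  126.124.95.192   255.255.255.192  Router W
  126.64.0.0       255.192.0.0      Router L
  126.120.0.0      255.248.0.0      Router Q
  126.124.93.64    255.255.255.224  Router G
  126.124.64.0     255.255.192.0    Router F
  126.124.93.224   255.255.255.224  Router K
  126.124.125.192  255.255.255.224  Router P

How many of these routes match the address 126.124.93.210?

3

Prefixes containing 126.124.93.210:
  126.64.0.0/10 (126.64.0.0 - 126.127.255.255)
  126.120.0.0/13 (126.120.0.0 - 126.127.255.255)
  126.124.64.0/18 (126.124.64.0 - 126.124.127.255)
Total matching entries: 3.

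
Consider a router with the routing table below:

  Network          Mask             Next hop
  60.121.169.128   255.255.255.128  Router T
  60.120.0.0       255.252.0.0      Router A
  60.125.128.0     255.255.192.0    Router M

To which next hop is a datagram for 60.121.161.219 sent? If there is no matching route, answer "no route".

Router A

Routes whose prefix contains 60.121.161.219:
  60.120.0.0/14 (60.120.0.0 - 60.123.255.255) -> Router A
More-specific entries that do NOT match:
  60.121.169.128/25 (60.121.169.128 - 60.121.169.255) does not contain 60.121.161.219
  60.125.128.0/18 (60.125.128.0 - 60.125.191.255) does not contain 60.121.161.219
Longest matching prefix is /14 -> next hop Router A.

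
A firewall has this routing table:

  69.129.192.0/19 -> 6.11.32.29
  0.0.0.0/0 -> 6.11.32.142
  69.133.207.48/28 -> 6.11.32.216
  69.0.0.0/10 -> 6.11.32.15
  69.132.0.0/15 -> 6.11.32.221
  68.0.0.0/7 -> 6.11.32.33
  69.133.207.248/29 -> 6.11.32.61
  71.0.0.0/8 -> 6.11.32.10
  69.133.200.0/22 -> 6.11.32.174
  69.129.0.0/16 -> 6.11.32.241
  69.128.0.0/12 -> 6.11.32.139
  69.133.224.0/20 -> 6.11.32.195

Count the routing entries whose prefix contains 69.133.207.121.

Prefixes containing 69.133.207.121:
  0.0.0.0/0 (default, matches everything)
  68.0.0.0/7 (68.0.0.0 - 69.255.255.255)
  69.128.0.0/12 (69.128.0.0 - 69.143.255.255)
  69.132.0.0/15 (69.132.0.0 - 69.133.255.255)
Total matching entries: 4.

4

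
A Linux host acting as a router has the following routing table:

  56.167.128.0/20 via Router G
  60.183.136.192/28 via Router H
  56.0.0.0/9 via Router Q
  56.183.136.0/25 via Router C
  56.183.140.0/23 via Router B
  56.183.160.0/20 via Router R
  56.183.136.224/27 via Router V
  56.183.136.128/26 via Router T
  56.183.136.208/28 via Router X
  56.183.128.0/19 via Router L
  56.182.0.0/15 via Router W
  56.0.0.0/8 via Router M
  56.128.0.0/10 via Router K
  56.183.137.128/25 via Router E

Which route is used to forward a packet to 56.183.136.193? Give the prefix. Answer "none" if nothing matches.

56.183.128.0/19

Entries matching 56.183.136.193:
  56.0.0.0/8 (56.0.0.0 - 56.255.255.255)
  56.128.0.0/10 (56.128.0.0 - 56.191.255.255)
  56.182.0.0/15 (56.182.0.0 - 56.183.255.255)
  56.183.128.0/19 (56.183.128.0 - 56.183.159.255)
Most specific is 56.183.128.0/19.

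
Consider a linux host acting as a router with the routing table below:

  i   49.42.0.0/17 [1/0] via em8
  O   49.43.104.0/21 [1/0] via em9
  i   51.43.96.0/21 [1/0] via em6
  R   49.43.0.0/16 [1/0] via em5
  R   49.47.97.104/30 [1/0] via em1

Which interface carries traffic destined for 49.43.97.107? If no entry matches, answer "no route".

Routes whose prefix contains 49.43.97.107:
  49.43.0.0/16 (49.43.0.0 - 49.43.255.255) -> em5
More-specific entries that do NOT match:
  49.47.97.104/30 (49.47.97.104 - 49.47.97.107) does not contain 49.43.97.107
  49.43.104.0/21 (49.43.104.0 - 49.43.111.255) does not contain 49.43.97.107
  51.43.96.0/21 (51.43.96.0 - 51.43.103.255) does not contain 49.43.97.107
  49.42.0.0/17 (49.42.0.0 - 49.42.127.255) does not contain 49.43.97.107
Longest matching prefix is /16 -> interface em5.

em5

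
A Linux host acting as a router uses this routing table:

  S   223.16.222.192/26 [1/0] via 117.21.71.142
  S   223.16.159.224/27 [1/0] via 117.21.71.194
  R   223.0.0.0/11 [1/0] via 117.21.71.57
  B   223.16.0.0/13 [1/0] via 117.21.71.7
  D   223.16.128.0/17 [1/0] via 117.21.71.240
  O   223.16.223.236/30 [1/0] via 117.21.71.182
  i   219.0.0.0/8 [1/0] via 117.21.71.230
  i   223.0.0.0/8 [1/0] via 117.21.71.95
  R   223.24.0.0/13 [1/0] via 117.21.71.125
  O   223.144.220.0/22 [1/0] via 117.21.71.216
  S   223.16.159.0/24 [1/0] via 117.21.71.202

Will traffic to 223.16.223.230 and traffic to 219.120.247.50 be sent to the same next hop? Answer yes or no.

223.16.223.230: longest match 223.16.128.0/17 -> 117.21.71.240
219.120.247.50: longest match 219.0.0.0/8 -> 117.21.71.230

no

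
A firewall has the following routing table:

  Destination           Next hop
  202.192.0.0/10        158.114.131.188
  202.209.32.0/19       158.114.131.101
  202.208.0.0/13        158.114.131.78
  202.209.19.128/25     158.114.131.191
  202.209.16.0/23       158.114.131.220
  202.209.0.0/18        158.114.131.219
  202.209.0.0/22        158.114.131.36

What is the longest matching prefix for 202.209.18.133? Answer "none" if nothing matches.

202.209.0.0/18

Entries matching 202.209.18.133:
  202.192.0.0/10 (202.192.0.0 - 202.255.255.255)
  202.208.0.0/13 (202.208.0.0 - 202.215.255.255)
  202.209.0.0/18 (202.209.0.0 - 202.209.63.255)
Most specific is 202.209.0.0/18.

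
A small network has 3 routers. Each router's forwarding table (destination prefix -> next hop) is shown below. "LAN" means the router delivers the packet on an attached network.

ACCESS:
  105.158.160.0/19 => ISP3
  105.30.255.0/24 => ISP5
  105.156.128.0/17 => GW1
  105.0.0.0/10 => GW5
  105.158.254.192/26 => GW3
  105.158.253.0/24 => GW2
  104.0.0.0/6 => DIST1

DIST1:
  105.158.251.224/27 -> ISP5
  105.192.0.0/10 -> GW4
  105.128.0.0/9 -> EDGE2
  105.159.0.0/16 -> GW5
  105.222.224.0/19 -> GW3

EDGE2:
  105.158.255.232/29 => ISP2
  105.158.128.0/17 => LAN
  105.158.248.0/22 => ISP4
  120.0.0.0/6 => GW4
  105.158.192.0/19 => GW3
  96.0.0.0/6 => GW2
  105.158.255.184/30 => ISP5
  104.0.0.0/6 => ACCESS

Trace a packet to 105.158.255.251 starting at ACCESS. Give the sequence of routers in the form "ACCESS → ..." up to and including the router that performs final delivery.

ACCESS → DIST1 → EDGE2

At ACCESS: longest match for 105.158.255.251 is 104.0.0.0/6 -> DIST1
At DIST1: longest match for 105.158.255.251 is 105.128.0.0/9 -> EDGE2
At EDGE2: longest match for 105.158.255.251 is 105.158.128.0/17 -> LAN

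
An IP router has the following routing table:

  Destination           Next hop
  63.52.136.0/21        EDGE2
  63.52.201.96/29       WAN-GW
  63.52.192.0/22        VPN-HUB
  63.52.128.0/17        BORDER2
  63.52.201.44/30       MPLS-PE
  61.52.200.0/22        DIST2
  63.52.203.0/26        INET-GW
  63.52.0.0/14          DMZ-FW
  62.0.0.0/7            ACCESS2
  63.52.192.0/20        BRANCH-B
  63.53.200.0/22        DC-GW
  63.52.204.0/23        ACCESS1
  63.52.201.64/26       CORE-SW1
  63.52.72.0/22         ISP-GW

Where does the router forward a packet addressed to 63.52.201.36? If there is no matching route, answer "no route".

BRANCH-B

Routes whose prefix contains 63.52.201.36:
  62.0.0.0/7 (62.0.0.0 - 63.255.255.255) -> ACCESS2
  63.52.0.0/14 (63.52.0.0 - 63.55.255.255) -> DMZ-FW
  63.52.128.0/17 (63.52.128.0 - 63.52.255.255) -> BORDER2
  63.52.192.0/20 (63.52.192.0 - 63.52.207.255) -> BRANCH-B
More-specific entries that do NOT match:
  63.52.201.44/30 (63.52.201.44 - 63.52.201.47) does not contain 63.52.201.36
  63.52.201.96/29 (63.52.201.96 - 63.52.201.103) does not contain 63.52.201.36
  63.52.203.0/26 (63.52.203.0 - 63.52.203.63) does not contain 63.52.201.36
  63.52.201.64/26 (63.52.201.64 - 63.52.201.127) does not contain 63.52.201.36
  63.52.204.0/23 (63.52.204.0 - 63.52.205.255) does not contain 63.52.201.36
  63.52.192.0/22 (63.52.192.0 - 63.52.195.255) does not contain 63.52.201.36
  61.52.200.0/22 (61.52.200.0 - 61.52.203.255) does not contain 63.52.201.36
  63.53.200.0/22 (63.53.200.0 - 63.53.203.255) does not contain 63.52.201.36
  63.52.72.0/22 (63.52.72.0 - 63.52.75.255) does not contain 63.52.201.36
  63.52.136.0/21 (63.52.136.0 - 63.52.143.255) does not contain 63.52.201.36
Longest matching prefix is /20 -> next hop BRANCH-B.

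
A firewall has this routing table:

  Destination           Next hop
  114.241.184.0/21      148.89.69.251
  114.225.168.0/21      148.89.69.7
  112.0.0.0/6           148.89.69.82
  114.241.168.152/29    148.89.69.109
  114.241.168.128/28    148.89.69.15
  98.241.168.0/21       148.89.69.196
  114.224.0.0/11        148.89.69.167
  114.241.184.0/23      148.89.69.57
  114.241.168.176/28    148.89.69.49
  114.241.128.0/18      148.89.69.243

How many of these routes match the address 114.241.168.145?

3

Prefixes containing 114.241.168.145:
  112.0.0.0/6 (112.0.0.0 - 115.255.255.255)
  114.224.0.0/11 (114.224.0.0 - 114.255.255.255)
  114.241.128.0/18 (114.241.128.0 - 114.241.191.255)
Total matching entries: 3.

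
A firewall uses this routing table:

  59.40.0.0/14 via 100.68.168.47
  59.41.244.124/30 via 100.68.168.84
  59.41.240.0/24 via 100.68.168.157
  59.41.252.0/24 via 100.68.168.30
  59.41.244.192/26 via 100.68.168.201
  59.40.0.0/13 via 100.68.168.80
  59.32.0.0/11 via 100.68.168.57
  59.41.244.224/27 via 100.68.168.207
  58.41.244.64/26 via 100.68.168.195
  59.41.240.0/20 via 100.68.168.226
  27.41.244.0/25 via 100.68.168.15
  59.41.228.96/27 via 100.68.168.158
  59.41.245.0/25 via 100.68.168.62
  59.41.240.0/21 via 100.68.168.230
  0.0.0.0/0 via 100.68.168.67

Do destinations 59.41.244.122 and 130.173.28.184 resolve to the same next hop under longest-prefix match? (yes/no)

59.41.244.122: longest match 59.41.240.0/21 -> 100.68.168.230
130.173.28.184: longest match 0.0.0.0/0 -> 100.68.168.67

no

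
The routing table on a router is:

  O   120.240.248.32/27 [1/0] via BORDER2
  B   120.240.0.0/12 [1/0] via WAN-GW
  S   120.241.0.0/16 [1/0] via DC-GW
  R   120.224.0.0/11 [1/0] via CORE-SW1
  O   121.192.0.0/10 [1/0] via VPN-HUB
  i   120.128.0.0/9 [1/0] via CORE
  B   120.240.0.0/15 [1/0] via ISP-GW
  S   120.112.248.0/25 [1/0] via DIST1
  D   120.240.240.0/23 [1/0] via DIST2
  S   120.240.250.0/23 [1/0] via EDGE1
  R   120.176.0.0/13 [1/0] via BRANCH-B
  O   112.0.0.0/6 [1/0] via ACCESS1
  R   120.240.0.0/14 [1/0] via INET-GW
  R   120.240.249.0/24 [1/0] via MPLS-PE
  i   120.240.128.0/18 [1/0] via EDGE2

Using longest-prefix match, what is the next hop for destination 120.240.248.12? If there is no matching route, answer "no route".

ISP-GW

Routes whose prefix contains 120.240.248.12:
  120.128.0.0/9 (120.128.0.0 - 120.255.255.255) -> CORE
  120.224.0.0/11 (120.224.0.0 - 120.255.255.255) -> CORE-SW1
  120.240.0.0/12 (120.240.0.0 - 120.255.255.255) -> WAN-GW
  120.240.0.0/14 (120.240.0.0 - 120.243.255.255) -> INET-GW
  120.240.0.0/15 (120.240.0.0 - 120.241.255.255) -> ISP-GW
More-specific entries that do NOT match:
  120.240.248.32/27 (120.240.248.32 - 120.240.248.63) does not contain 120.240.248.12
  120.112.248.0/25 (120.112.248.0 - 120.112.248.127) does not contain 120.240.248.12
  120.240.249.0/24 (120.240.249.0 - 120.240.249.255) does not contain 120.240.248.12
  120.240.240.0/23 (120.240.240.0 - 120.240.241.255) does not contain 120.240.248.12
  120.240.250.0/23 (120.240.250.0 - 120.240.251.255) does not contain 120.240.248.12
  120.240.128.0/18 (120.240.128.0 - 120.240.191.255) does not contain 120.240.248.12
  120.241.0.0/16 (120.241.0.0 - 120.241.255.255) does not contain 120.240.248.12
Longest matching prefix is /15 -> next hop ISP-GW.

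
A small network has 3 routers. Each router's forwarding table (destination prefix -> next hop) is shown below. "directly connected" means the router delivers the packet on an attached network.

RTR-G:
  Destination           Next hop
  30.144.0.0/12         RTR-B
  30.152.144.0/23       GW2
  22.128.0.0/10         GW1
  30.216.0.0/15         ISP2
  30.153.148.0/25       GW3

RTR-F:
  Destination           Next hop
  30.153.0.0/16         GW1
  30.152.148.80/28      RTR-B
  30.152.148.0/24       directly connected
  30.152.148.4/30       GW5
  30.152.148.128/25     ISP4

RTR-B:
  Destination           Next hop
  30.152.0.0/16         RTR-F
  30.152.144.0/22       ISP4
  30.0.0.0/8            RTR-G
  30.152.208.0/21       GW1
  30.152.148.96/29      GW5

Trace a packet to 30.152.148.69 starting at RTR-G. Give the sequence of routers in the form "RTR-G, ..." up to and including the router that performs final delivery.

RTR-G, RTR-B, RTR-F

At RTR-G: longest match for 30.152.148.69 is 30.144.0.0/12 -> RTR-B
At RTR-B: longest match for 30.152.148.69 is 30.152.0.0/16 -> RTR-F
At RTR-F: longest match for 30.152.148.69 is 30.152.148.0/24 -> directly connected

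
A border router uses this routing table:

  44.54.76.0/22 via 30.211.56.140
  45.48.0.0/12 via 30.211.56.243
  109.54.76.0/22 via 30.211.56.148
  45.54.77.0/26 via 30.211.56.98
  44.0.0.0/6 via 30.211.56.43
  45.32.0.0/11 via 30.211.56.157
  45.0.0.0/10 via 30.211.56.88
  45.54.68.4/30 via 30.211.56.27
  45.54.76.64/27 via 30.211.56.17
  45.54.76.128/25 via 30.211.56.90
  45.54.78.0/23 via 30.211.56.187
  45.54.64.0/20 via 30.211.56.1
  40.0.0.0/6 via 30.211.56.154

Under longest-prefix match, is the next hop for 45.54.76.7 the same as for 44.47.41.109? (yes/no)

45.54.76.7: longest match 45.54.64.0/20 -> 30.211.56.1
44.47.41.109: longest match 44.0.0.0/6 -> 30.211.56.43

no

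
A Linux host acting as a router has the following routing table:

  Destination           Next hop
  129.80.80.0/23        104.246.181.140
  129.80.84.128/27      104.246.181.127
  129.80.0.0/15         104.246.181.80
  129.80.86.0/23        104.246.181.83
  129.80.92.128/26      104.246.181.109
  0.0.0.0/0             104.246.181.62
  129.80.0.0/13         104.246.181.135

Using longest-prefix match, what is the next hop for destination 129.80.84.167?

104.246.181.80

Routes whose prefix contains 129.80.84.167:
  0.0.0.0/0 (default, matches everything) -> 104.246.181.62
  129.80.0.0/13 (129.80.0.0 - 129.87.255.255) -> 104.246.181.135
  129.80.0.0/15 (129.80.0.0 - 129.81.255.255) -> 104.246.181.80
More-specific entries that do NOT match:
  129.80.84.128/27 (129.80.84.128 - 129.80.84.159) does not contain 129.80.84.167
  129.80.92.128/26 (129.80.92.128 - 129.80.92.191) does not contain 129.80.84.167
  129.80.80.0/23 (129.80.80.0 - 129.80.81.255) does not contain 129.80.84.167
  129.80.86.0/23 (129.80.86.0 - 129.80.87.255) does not contain 129.80.84.167
Longest matching prefix is /15 -> next hop 104.246.181.80.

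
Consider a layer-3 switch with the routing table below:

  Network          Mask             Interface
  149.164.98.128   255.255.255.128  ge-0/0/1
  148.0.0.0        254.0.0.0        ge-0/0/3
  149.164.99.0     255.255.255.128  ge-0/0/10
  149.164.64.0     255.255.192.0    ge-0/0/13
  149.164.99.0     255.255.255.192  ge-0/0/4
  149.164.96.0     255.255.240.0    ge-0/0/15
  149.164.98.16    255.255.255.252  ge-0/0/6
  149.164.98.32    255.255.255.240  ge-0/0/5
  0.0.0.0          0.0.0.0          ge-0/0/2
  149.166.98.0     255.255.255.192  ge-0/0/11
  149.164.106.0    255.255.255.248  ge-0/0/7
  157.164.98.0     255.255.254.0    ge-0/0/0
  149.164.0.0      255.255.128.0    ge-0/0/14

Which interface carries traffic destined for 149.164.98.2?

ge-0/0/15

Routes whose prefix contains 149.164.98.2:
  0.0.0.0/0 (default, matches everything) -> ge-0/0/2
  148.0.0.0/7 (148.0.0.0 - 149.255.255.255) -> ge-0/0/3
  149.164.0.0/17 (149.164.0.0 - 149.164.127.255) -> ge-0/0/14
  149.164.64.0/18 (149.164.64.0 - 149.164.127.255) -> ge-0/0/13
  149.164.96.0/20 (149.164.96.0 - 149.164.111.255) -> ge-0/0/15
More-specific entries that do NOT match:
  149.164.98.16/30 (149.164.98.16 - 149.164.98.19) does not contain 149.164.98.2
  149.164.106.0/29 (149.164.106.0 - 149.164.106.7) does not contain 149.164.98.2
  149.164.98.32/28 (149.164.98.32 - 149.164.98.47) does not contain 149.164.98.2
  149.164.99.0/26 (149.164.99.0 - 149.164.99.63) does not contain 149.164.98.2
  149.166.98.0/26 (149.166.98.0 - 149.166.98.63) does not contain 149.164.98.2
  149.164.98.128/25 (149.164.98.128 - 149.164.98.255) does not contain 149.164.98.2
  149.164.99.0/25 (149.164.99.0 - 149.164.99.127) does not contain 149.164.98.2
  157.164.98.0/23 (157.164.98.0 - 157.164.99.255) does not contain 149.164.98.2
Longest matching prefix is /20 -> interface ge-0/0/15.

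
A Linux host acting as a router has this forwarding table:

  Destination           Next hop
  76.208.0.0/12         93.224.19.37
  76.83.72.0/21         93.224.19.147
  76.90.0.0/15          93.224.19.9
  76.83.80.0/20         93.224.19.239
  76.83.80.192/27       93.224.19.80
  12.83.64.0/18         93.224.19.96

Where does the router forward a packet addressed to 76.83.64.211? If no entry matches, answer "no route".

no route

No entry's prefix contains 76.83.64.211; there is no default route.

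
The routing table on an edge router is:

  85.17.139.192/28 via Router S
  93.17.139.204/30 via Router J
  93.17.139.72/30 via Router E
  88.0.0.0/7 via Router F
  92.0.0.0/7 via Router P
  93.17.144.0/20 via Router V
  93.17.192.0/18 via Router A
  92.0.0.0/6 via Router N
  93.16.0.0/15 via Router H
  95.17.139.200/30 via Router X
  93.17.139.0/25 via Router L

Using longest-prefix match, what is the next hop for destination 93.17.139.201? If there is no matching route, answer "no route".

Routes whose prefix contains 93.17.139.201:
  92.0.0.0/6 (92.0.0.0 - 95.255.255.255) -> Router N
  92.0.0.0/7 (92.0.0.0 - 93.255.255.255) -> Router P
  93.16.0.0/15 (93.16.0.0 - 93.17.255.255) -> Router H
More-specific entries that do NOT match:
  93.17.139.204/30 (93.17.139.204 - 93.17.139.207) does not contain 93.17.139.201
  93.17.139.72/30 (93.17.139.72 - 93.17.139.75) does not contain 93.17.139.201
  95.17.139.200/30 (95.17.139.200 - 95.17.139.203) does not contain 93.17.139.201
  85.17.139.192/28 (85.17.139.192 - 85.17.139.207) does not contain 93.17.139.201
  93.17.139.0/25 (93.17.139.0 - 93.17.139.127) does not contain 93.17.139.201
  93.17.144.0/20 (93.17.144.0 - 93.17.159.255) does not contain 93.17.139.201
  93.17.192.0/18 (93.17.192.0 - 93.17.255.255) does not contain 93.17.139.201
Longest matching prefix is /15 -> next hop Router H.

Router H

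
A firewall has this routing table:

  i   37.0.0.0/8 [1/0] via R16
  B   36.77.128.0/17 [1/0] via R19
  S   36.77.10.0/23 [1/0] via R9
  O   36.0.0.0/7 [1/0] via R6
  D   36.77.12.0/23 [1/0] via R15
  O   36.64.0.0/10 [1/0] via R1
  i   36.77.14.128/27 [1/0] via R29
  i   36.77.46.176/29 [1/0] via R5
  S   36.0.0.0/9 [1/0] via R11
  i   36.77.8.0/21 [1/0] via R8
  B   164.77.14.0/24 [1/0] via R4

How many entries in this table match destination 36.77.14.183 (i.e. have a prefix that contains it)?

4

Prefixes containing 36.77.14.183:
  36.0.0.0/7 (36.0.0.0 - 37.255.255.255)
  36.0.0.0/9 (36.0.0.0 - 36.127.255.255)
  36.64.0.0/10 (36.64.0.0 - 36.127.255.255)
  36.77.8.0/21 (36.77.8.0 - 36.77.15.255)
Total matching entries: 4.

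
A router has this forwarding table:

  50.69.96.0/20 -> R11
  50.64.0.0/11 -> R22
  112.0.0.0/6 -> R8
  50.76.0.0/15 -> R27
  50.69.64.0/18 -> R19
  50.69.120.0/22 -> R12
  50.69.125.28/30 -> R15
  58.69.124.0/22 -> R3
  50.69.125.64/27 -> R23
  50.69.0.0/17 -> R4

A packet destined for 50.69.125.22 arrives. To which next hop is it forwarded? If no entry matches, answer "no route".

R19

Routes whose prefix contains 50.69.125.22:
  50.64.0.0/11 (50.64.0.0 - 50.95.255.255) -> R22
  50.69.0.0/17 (50.69.0.0 - 50.69.127.255) -> R4
  50.69.64.0/18 (50.69.64.0 - 50.69.127.255) -> R19
More-specific entries that do NOT match:
  50.69.125.28/30 (50.69.125.28 - 50.69.125.31) does not contain 50.69.125.22
  50.69.125.64/27 (50.69.125.64 - 50.69.125.95) does not contain 50.69.125.22
  50.69.120.0/22 (50.69.120.0 - 50.69.123.255) does not contain 50.69.125.22
  58.69.124.0/22 (58.69.124.0 - 58.69.127.255) does not contain 50.69.125.22
  50.69.96.0/20 (50.69.96.0 - 50.69.111.255) does not contain 50.69.125.22
Longest matching prefix is /18 -> next hop R19.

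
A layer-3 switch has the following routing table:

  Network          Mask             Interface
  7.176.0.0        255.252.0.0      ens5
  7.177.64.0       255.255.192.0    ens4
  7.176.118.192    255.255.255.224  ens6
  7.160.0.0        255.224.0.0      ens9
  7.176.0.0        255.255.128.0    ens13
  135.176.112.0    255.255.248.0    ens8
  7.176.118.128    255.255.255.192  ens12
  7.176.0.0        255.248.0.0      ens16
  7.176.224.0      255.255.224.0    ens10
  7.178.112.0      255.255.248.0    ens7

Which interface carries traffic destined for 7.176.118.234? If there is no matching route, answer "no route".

ens13

Routes whose prefix contains 7.176.118.234:
  7.160.0.0/11 (7.160.0.0 - 7.191.255.255) -> ens9
  7.176.0.0/13 (7.176.0.0 - 7.183.255.255) -> ens16
  7.176.0.0/14 (7.176.0.0 - 7.179.255.255) -> ens5
  7.176.0.0/17 (7.176.0.0 - 7.176.127.255) -> ens13
More-specific entries that do NOT match:
  7.176.118.192/27 (7.176.118.192 - 7.176.118.223) does not contain 7.176.118.234
  7.176.118.128/26 (7.176.118.128 - 7.176.118.191) does not contain 7.176.118.234
  135.176.112.0/21 (135.176.112.0 - 135.176.119.255) does not contain 7.176.118.234
  7.178.112.0/21 (7.178.112.0 - 7.178.119.255) does not contain 7.176.118.234
  7.176.224.0/19 (7.176.224.0 - 7.176.255.255) does not contain 7.176.118.234
  7.177.64.0/18 (7.177.64.0 - 7.177.127.255) does not contain 7.176.118.234
Longest matching prefix is /17 -> interface ens13.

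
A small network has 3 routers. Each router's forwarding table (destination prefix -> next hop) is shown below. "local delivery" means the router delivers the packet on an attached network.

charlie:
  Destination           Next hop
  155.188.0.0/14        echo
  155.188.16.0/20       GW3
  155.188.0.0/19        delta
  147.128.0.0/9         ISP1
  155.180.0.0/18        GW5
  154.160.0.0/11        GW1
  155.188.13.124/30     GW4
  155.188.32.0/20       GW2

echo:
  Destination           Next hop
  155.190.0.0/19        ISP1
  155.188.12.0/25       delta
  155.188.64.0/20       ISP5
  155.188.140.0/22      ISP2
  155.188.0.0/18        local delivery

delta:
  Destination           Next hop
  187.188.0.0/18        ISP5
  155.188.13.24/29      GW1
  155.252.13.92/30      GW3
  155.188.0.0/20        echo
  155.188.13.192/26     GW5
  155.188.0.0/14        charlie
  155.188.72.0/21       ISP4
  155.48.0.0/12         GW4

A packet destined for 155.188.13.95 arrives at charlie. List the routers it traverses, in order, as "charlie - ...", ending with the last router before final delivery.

At charlie: longest match for 155.188.13.95 is 155.188.0.0/19 -> delta
At delta: longest match for 155.188.13.95 is 155.188.0.0/20 -> echo
At echo: longest match for 155.188.13.95 is 155.188.0.0/18 -> local delivery

charlie - delta - echo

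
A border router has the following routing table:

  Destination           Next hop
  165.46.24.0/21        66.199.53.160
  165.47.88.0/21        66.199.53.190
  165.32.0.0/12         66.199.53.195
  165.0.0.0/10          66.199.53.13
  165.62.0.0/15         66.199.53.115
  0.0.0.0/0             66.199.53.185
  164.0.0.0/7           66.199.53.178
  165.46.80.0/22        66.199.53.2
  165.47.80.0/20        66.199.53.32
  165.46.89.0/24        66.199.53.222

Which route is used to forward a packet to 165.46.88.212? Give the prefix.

Entries matching 165.46.88.212:
  0.0.0.0/0 (default, matches everything)
  164.0.0.0/7 (164.0.0.0 - 165.255.255.255)
  165.0.0.0/10 (165.0.0.0 - 165.63.255.255)
  165.32.0.0/12 (165.32.0.0 - 165.47.255.255)
Most specific is 165.32.0.0/12.

165.32.0.0/12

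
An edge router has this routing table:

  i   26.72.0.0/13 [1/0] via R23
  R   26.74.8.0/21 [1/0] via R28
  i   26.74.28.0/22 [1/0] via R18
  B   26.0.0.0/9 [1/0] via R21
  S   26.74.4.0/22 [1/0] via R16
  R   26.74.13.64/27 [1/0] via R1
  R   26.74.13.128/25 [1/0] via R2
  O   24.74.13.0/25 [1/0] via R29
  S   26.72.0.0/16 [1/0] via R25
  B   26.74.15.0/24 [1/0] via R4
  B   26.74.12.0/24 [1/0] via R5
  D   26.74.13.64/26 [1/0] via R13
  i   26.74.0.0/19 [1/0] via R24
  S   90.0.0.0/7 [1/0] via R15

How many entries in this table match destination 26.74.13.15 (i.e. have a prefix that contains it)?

4

Prefixes containing 26.74.13.15:
  26.0.0.0/9 (26.0.0.0 - 26.127.255.255)
  26.72.0.0/13 (26.72.0.0 - 26.79.255.255)
  26.74.0.0/19 (26.74.0.0 - 26.74.31.255)
  26.74.8.0/21 (26.74.8.0 - 26.74.15.255)
Total matching entries: 4.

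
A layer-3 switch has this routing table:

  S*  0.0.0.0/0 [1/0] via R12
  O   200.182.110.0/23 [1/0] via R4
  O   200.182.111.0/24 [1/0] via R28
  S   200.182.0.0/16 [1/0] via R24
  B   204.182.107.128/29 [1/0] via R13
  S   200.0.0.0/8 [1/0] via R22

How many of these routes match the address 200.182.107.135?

3

Prefixes containing 200.182.107.135:
  0.0.0.0/0 (default, matches everything)
  200.0.0.0/8 (200.0.0.0 - 200.255.255.255)
  200.182.0.0/16 (200.182.0.0 - 200.182.255.255)
Total matching entries: 3.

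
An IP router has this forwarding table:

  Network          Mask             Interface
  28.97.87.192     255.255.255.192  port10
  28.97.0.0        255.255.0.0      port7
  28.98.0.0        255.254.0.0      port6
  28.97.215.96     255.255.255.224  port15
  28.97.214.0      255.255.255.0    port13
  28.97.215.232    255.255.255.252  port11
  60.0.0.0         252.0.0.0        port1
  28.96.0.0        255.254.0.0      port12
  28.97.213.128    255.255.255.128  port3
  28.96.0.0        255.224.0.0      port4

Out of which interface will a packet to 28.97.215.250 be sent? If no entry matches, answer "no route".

port7

Routes whose prefix contains 28.97.215.250:
  28.96.0.0/11 (28.96.0.0 - 28.127.255.255) -> port4
  28.96.0.0/15 (28.96.0.0 - 28.97.255.255) -> port12
  28.97.0.0/16 (28.97.0.0 - 28.97.255.255) -> port7
More-specific entries that do NOT match:
  28.97.215.232/30 (28.97.215.232 - 28.97.215.235) does not contain 28.97.215.250
  28.97.215.96/27 (28.97.215.96 - 28.97.215.127) does not contain 28.97.215.250
  28.97.87.192/26 (28.97.87.192 - 28.97.87.255) does not contain 28.97.215.250
  28.97.213.128/25 (28.97.213.128 - 28.97.213.255) does not contain 28.97.215.250
  28.97.214.0/24 (28.97.214.0 - 28.97.214.255) does not contain 28.97.215.250
Longest matching prefix is /16 -> interface port7.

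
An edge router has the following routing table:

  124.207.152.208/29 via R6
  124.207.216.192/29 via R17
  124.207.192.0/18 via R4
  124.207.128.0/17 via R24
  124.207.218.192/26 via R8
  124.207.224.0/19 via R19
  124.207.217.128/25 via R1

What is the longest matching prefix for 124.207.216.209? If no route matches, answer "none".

Entries matching 124.207.216.209:
  124.207.128.0/17 (124.207.128.0 - 124.207.255.255)
  124.207.192.0/18 (124.207.192.0 - 124.207.255.255)
Most specific is 124.207.192.0/18.

124.207.192.0/18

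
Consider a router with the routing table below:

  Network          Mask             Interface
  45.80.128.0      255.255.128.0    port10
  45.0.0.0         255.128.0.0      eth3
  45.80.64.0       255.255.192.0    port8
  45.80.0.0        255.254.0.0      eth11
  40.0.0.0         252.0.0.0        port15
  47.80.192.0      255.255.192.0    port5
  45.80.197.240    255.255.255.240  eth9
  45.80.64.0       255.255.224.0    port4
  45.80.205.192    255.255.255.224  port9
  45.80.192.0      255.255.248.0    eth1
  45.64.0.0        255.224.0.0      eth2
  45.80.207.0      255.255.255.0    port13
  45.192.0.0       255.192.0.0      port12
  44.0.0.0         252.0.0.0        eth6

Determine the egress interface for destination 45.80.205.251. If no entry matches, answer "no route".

Routes whose prefix contains 45.80.205.251:
  44.0.0.0/6 (44.0.0.0 - 47.255.255.255) -> eth6
  45.0.0.0/9 (45.0.0.0 - 45.127.255.255) -> eth3
  45.64.0.0/11 (45.64.0.0 - 45.95.255.255) -> eth2
  45.80.0.0/15 (45.80.0.0 - 45.81.255.255) -> eth11
  45.80.128.0/17 (45.80.128.0 - 45.80.255.255) -> port10
More-specific entries that do NOT match:
  45.80.197.240/28 (45.80.197.240 - 45.80.197.255) does not contain 45.80.205.251
  45.80.205.192/27 (45.80.205.192 - 45.80.205.223) does not contain 45.80.205.251
  45.80.207.0/24 (45.80.207.0 - 45.80.207.255) does not contain 45.80.205.251
  45.80.192.0/21 (45.80.192.0 - 45.80.199.255) does not contain 45.80.205.251
  45.80.64.0/19 (45.80.64.0 - 45.80.95.255) does not contain 45.80.205.251
  45.80.64.0/18 (45.80.64.0 - 45.80.127.255) does not contain 45.80.205.251
  47.80.192.0/18 (47.80.192.0 - 47.80.255.255) does not contain 45.80.205.251
Longest matching prefix is /17 -> interface port10.

port10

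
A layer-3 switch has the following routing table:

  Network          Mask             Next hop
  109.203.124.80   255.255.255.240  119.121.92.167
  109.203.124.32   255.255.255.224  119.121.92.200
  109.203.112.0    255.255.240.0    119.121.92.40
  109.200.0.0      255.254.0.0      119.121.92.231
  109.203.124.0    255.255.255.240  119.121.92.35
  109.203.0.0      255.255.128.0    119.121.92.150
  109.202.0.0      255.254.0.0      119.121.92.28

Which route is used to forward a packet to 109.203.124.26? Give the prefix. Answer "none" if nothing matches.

109.203.112.0/20

Entries matching 109.203.124.26:
  109.202.0.0/15 (109.202.0.0 - 109.203.255.255)
  109.203.0.0/17 (109.203.0.0 - 109.203.127.255)
  109.203.112.0/20 (109.203.112.0 - 109.203.127.255)
Most specific is 109.203.112.0/20.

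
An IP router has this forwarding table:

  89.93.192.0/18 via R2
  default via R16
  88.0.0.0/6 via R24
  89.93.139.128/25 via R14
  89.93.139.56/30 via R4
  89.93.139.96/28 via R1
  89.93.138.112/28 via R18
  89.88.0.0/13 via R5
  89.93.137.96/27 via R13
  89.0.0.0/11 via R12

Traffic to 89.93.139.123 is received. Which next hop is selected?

R5

Routes whose prefix contains 89.93.139.123:
  0.0.0.0/0 (default, matches everything) -> R16
  88.0.0.0/6 (88.0.0.0 - 91.255.255.255) -> R24
  89.88.0.0/13 (89.88.0.0 - 89.95.255.255) -> R5
More-specific entries that do NOT match:
  89.93.139.56/30 (89.93.139.56 - 89.93.139.59) does not contain 89.93.139.123
  89.93.139.96/28 (89.93.139.96 - 89.93.139.111) does not contain 89.93.139.123
  89.93.138.112/28 (89.93.138.112 - 89.93.138.127) does not contain 89.93.139.123
  89.93.137.96/27 (89.93.137.96 - 89.93.137.127) does not contain 89.93.139.123
  89.93.139.128/25 (89.93.139.128 - 89.93.139.255) does not contain 89.93.139.123
  89.93.192.0/18 (89.93.192.0 - 89.93.255.255) does not contain 89.93.139.123
Longest matching prefix is /13 -> next hop R5.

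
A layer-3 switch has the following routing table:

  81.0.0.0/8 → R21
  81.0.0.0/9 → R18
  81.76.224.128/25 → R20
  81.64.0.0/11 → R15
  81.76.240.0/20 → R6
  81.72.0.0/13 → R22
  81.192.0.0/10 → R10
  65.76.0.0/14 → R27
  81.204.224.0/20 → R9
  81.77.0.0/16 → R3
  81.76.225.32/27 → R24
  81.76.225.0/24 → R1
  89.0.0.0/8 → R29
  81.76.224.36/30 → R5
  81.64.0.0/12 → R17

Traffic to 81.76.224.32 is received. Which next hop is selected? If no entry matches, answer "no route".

Routes whose prefix contains 81.76.224.32:
  81.0.0.0/8 (81.0.0.0 - 81.255.255.255) -> R21
  81.0.0.0/9 (81.0.0.0 - 81.127.255.255) -> R18
  81.64.0.0/11 (81.64.0.0 - 81.95.255.255) -> R15
  81.64.0.0/12 (81.64.0.0 - 81.79.255.255) -> R17
  81.72.0.0/13 (81.72.0.0 - 81.79.255.255) -> R22
More-specific entries that do NOT match:
  81.76.224.36/30 (81.76.224.36 - 81.76.224.39) does not contain 81.76.224.32
  81.76.225.32/27 (81.76.225.32 - 81.76.225.63) does not contain 81.76.224.32
  81.76.224.128/25 (81.76.224.128 - 81.76.224.255) does not contain 81.76.224.32
  81.76.225.0/24 (81.76.225.0 - 81.76.225.255) does not contain 81.76.224.32
  81.76.240.0/20 (81.76.240.0 - 81.76.255.255) does not contain 81.76.224.32
  81.204.224.0/20 (81.204.224.0 - 81.204.239.255) does not contain 81.76.224.32
  81.77.0.0/16 (81.77.0.0 - 81.77.255.255) does not contain 81.76.224.32
  65.76.0.0/14 (65.76.0.0 - 65.79.255.255) does not contain 81.76.224.32
Longest matching prefix is /13 -> next hop R22.

R22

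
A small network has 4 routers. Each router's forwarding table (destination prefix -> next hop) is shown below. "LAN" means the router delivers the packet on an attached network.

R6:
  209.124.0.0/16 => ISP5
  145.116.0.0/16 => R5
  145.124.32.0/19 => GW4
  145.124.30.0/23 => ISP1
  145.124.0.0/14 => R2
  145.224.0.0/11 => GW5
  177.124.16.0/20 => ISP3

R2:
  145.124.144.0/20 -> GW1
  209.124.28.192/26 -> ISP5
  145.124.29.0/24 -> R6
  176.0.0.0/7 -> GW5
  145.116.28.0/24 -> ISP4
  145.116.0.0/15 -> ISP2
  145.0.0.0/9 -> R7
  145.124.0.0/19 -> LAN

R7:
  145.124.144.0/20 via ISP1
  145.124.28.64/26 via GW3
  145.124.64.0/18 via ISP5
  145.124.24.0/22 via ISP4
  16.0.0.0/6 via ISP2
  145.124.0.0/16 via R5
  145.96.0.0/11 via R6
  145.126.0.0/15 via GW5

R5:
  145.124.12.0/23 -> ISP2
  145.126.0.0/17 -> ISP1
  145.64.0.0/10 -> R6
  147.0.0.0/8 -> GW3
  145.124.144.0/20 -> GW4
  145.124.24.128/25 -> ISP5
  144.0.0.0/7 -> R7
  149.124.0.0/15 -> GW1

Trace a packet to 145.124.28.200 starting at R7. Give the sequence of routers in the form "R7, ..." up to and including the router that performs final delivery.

R7, R5, R6, R2

At R7: longest match for 145.124.28.200 is 145.124.0.0/16 -> R5
At R5: longest match for 145.124.28.200 is 145.64.0.0/10 -> R6
At R6: longest match for 145.124.28.200 is 145.124.0.0/14 -> R2
At R2: longest match for 145.124.28.200 is 145.124.0.0/19 -> LAN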